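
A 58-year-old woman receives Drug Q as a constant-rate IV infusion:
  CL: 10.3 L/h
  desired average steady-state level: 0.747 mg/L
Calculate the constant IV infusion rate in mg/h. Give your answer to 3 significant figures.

7.69 mg/h

At steady state, infusion rate R₀ = Css × CL = 0.747 × 10.30 = 7.694 mg/h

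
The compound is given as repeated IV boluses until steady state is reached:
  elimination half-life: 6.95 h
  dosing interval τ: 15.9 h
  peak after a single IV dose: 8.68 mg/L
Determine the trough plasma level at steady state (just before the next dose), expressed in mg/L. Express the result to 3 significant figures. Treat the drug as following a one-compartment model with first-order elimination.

2.24 mg/L

k = ln2 / t½ = 0.693147 / 6.95 = 0.09973 h⁻¹
e^(−kτ) = e^(−0.09973 × 15.9) = 0.2048
Accumulation ratio R = 1 / (1 − e^(−kτ)) = 1 / (1 − 0.2048) = 1.258
Steady-state trough = C₀ × R × e^(−kτ) = 8.68 × 1.258 × 0.2048 = 2.236 mg/L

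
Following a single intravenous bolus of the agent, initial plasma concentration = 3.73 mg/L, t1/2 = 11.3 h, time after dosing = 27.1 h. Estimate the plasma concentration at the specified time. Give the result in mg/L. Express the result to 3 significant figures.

k = ln2 / t½ = 0.693147 / 11.3 = 0.06134 h⁻¹
C = C₀ · e^(−k·t) = 3.730 × e^(−0.06134 × 27.1)
  = 3.730 × 0.1897 = 0.7076 mg/L

0.708 mg/L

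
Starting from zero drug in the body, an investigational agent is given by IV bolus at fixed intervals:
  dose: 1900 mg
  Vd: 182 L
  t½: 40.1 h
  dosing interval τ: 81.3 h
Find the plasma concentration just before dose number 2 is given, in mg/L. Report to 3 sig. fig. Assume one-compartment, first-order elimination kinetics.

C₀ per dose = Dose / Vd = 1900 / 182 = 10.44 mg/L
k = ln2 / t½ = 0.693147 / 40.1 = 0.01729 h⁻¹
Fraction remaining after one interval: r = e^(−kτ) = e^(−0.01729 × 81.3) = 0.2452
Before dose 2, 1 dose has been given (aged 1τ).
C_trough = C₀ × r = 10.44 × 0.2452 = 2.560 mg/L

2.56 mg/L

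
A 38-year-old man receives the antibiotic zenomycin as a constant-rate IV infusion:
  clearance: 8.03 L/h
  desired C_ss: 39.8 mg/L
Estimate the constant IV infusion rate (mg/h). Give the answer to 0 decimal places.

At steady state, infusion rate R₀ = Css × CL = 39.8 × 8.030 = 319.6 mg/h

320 mg/h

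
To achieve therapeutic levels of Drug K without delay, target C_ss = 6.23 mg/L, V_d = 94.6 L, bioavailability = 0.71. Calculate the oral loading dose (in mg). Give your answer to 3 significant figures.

830 mg

LD = Css × Vd / F = 6.23 × 94.6 / 0.71 = 830.1 mg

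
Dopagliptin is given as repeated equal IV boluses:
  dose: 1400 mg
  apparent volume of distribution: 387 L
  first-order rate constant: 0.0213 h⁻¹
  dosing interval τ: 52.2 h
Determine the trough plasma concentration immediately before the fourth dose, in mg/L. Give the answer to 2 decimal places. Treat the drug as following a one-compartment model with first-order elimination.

C₀ per dose = Dose / Vd = 1400 / 387 = 3.618 mg/L
Fraction remaining after one interval: r = e^(−kτ) = e^(−0.02130 × 52.2) = 0.3289
Before dose 4, 3 doses have been given (aged 1τ, 2τ, 3τ).
C_trough = C₀ × (r + r² + … + r^3) = C₀ × r(1−r^3)/(1−r)
        = 3.618 × 0.3289 × (1 − 0.03558) / (1 − 0.3289) = 1.710 mg/L

1.71 mg/L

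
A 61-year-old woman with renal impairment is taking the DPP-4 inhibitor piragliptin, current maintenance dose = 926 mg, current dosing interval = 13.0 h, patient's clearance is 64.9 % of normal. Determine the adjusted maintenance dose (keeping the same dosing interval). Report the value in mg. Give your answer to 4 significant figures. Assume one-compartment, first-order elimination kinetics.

601.0 mg

To keep the same average steady-state level, dosing rate must scale with clearance.
CL ratio = 64.9 / 100 = 0.6490
New dose (same interval) = 926 × 0.6490 = 601.0 mg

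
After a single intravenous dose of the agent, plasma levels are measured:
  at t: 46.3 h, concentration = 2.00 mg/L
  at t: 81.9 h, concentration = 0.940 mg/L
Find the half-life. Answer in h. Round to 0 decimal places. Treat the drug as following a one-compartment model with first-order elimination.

k = ln(C₁/C₂) / (t₂ − t₁) = ln(2.00/0.940) / (81.9 − 46.3)
  = 0.7550 / 35.60 = 0.02121 h⁻¹
t½ = ln2 / k = 0.693147 / 0.02121 = 32.68 h

33 h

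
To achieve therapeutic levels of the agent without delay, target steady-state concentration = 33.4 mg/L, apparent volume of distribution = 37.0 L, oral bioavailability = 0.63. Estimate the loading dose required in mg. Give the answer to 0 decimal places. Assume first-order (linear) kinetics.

1962 mg

LD = Css × Vd / F = 33.4 × 37.0 / 0.63 = 1962 mg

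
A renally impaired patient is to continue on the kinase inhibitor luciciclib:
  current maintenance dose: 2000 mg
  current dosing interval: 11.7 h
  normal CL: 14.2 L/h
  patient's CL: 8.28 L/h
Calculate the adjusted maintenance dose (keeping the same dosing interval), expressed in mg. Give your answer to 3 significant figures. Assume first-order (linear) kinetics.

1170 mg

To keep the same average steady-state level, dosing rate must scale with clearance.
CL ratio = 8.28 / 14.2 = 0.5831
New dose (same interval) = 2000 × 0.5831 = 1166 mg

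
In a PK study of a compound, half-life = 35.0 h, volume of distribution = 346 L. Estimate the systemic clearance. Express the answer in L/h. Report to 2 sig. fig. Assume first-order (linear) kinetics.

k = ln2 / t½ = 0.693147 / 35.0 = 0.01980 h⁻¹
CL = k × Vd = 0.01980 × 346 = 6.851 L/h

6.9 L/h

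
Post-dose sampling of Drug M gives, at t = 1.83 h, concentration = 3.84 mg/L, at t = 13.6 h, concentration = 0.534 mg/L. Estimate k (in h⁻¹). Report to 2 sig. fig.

0.17 h⁻¹

k = ln(C₁/C₂) / (t₂ − t₁) = ln(3.84/0.534) / (13.6 − 1.83)
  = 1.973 / 11.77 = 0.1676 h⁻¹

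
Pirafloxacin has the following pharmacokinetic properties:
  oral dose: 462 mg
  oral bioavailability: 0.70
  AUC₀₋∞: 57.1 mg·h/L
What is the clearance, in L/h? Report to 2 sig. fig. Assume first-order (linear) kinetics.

CL = F·Dose / AUC = 0.70 × 462 / 57.1 = 5.664 L/h

5.7 L/h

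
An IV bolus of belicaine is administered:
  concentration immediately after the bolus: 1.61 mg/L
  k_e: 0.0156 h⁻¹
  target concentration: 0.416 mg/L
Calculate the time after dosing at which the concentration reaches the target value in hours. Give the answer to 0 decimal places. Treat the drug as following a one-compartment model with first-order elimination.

87 h

t = ln(C₀ / C) / k = ln(1.610 / 0.416) / 0.01560
  = ln(3.870) / 0.01560 = 1.353 / 0.01560 = 86.73 h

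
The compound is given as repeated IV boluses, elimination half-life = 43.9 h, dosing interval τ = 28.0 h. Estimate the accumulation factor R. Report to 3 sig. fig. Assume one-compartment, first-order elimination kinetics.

k = ln2 / t½ = 0.693147 / 43.9 = 0.01579 h⁻¹
e^(−kτ) = e^(−0.01579 × 28.0) = 0.6427
Accumulation ratio R = 1 / (1 − e^(−kτ)) = 1 / (1 − 0.6427) = 2.799

2.80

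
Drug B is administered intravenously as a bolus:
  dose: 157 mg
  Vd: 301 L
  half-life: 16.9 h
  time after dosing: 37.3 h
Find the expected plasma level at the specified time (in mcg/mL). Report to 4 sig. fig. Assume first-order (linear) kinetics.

0.1130 mcg/mL

C₀ = Dose / Vd = 157.0 / 301 = 0.5216 mg/L
k = ln2 / t½ = 0.693147 / 16.9 = 0.04101 h⁻¹
C = C₀ · e^(−k·t) = 0.5216 × e^(−0.04101 × 37.3)
  = 0.5216 × 0.2166 = 0.1130 mg/L
(0.1130 mg/L = 0.1130 mcg/mL)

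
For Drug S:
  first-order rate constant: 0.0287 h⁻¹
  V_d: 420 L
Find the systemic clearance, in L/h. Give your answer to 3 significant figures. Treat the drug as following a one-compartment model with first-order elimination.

CL = k × Vd = 0.0287 × 420 = 12.05 L/h

12.1 L/h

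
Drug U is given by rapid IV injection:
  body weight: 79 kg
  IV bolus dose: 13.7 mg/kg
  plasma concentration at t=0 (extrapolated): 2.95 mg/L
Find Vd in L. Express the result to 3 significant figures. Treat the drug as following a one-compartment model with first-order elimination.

Dose = 13.7 × 79 = 1082 mg
Vd = Dose / C₀ = 1082 / 2.95 = 366.8 L

367 L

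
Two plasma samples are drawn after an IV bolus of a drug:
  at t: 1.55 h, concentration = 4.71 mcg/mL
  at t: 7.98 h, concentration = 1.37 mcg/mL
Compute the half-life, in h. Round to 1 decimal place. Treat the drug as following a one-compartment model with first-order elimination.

k = ln(C₁/C₂) / (t₂ − t₁) = ln(4.71/1.37) / (7.98 − 1.55)
  = 1.235 / 6.430 = 0.1921 h⁻¹
t½ = ln2 / k = 0.693147 / 0.1921 = 3.608 h

3.6 h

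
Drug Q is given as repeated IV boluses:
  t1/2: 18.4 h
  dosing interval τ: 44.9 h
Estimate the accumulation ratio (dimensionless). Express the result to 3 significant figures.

k = ln2 / t½ = 0.693147 / 18.4 = 0.03767 h⁻¹
e^(−kτ) = e^(−0.03767 × 44.9) = 0.1843
Accumulation ratio R = 1 / (1 − e^(−kτ)) = 1 / (1 − 0.1843) = 1.226

1.23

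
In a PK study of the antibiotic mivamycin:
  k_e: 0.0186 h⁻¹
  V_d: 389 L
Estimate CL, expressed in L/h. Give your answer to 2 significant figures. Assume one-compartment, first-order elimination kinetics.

7.2 L/h

CL = k × Vd = 0.0186 × 389 = 7.235 L/h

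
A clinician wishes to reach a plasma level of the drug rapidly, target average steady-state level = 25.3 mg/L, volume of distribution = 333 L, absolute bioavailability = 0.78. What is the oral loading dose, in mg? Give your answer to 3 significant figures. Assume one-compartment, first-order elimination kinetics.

10800 mg

LD = Css × Vd / F = 25.3 × 333 / 0.78 = 10800 mg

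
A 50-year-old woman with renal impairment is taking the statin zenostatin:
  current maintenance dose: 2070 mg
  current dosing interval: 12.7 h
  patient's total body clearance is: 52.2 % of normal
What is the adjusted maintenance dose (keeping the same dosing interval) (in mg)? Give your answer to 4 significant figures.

1081 mg

To keep the same average steady-state level, dosing rate must scale with clearance.
CL ratio = 52.2 / 100 = 0.5220
New dose (same interval) = 2070 × 0.5220 = 1081 mg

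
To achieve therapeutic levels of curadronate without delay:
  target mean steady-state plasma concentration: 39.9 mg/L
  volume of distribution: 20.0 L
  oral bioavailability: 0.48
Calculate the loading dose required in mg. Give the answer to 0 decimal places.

LD = Css × Vd / F = 39.9 × 20.0 / 0.48 = 1663 mg

1663 mg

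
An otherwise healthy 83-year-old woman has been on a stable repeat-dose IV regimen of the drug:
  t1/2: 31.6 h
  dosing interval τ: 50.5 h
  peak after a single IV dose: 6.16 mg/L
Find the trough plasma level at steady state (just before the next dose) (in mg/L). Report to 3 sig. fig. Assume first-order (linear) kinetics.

k = ln2 / t½ = 0.693147 / 31.6 = 0.02194 h⁻¹
e^(−kτ) = e^(−0.02194 × 50.5) = 0.3302
Accumulation ratio R = 1 / (1 − e^(−kτ)) = 1 / (1 − 0.3302) = 1.493
Steady-state trough = C₀ × R × e^(−kτ) = 6.16 × 1.493 × 0.3302 = 3.037 mg/L

3.04 mg/L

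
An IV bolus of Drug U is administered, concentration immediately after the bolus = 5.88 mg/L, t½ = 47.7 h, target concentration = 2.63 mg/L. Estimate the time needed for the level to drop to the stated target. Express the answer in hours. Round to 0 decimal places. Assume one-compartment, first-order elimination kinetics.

k = ln2 / t½ = 0.693147 / 47.7 = 0.01453 h⁻¹
t = ln(C₀ / C) / k = ln(5.880 / 2.63) / 0.01453
  = ln(2.236) / 0.01453 = 0.8047 / 0.01453 = 55.38 h

55 h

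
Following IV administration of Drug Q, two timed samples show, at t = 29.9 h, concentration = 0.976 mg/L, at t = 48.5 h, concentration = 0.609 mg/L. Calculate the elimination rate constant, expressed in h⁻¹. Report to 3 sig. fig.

0.0254 h⁻¹

k = ln(C₁/C₂) / (t₂ − t₁) = ln(0.976/0.609) / (48.5 − 29.9)
  = 0.4716 / 18.60 = 0.02535 h⁻¹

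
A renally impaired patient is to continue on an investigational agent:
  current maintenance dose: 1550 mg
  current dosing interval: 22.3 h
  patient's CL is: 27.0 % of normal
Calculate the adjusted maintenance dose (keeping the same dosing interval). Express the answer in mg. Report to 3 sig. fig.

419 mg

To keep the same average steady-state level, dosing rate must scale with clearance.
CL ratio = 27.0 / 100 = 0.2700
New dose (same interval) = 1550 × 0.2700 = 418.5 mg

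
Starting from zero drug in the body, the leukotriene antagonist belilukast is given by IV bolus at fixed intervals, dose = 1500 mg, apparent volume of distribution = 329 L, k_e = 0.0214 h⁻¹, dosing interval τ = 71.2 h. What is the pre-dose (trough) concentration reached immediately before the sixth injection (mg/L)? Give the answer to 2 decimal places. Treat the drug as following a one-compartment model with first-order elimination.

C₀ per dose = Dose / Vd = 1500 / 329 = 4.559 mg/L
Fraction remaining after one interval: r = e^(−kτ) = e^(−0.02140 × 71.2) = 0.2179
Before dose 6, 5 doses have been given (aged 1τ, 2τ, 3τ, 4τ, 5τ).
C_trough = C₀ × (r + r² + … + r^5) = C₀ × r(1−r^5)/(1−r)
        = 4.559 × 0.2179 × (1 − 0.0004912) / (1 − 0.2179) = 1.270 mg/L

1.27 mg/L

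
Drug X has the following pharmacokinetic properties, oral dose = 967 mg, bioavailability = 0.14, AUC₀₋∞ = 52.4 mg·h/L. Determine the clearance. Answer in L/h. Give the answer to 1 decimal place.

CL = F·Dose / AUC = 0.14 × 967 / 52.4 = 2.584 L/h

2.6 L/h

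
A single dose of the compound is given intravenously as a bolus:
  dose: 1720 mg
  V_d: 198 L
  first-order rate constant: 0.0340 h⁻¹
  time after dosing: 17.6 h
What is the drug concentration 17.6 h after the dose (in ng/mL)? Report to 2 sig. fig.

C₀ = Dose / Vd = 1720 / 198 = 8.687 mg/L
C = C₀ · e^(−k·t) = 8.687 × e^(−0.03400 × 17.6)
  = 8.687 × 0.5497 = 4.775 mg/L
Convert: 4.775 mg/L × 1000 = 4775 ng/mL

4800 ng/mL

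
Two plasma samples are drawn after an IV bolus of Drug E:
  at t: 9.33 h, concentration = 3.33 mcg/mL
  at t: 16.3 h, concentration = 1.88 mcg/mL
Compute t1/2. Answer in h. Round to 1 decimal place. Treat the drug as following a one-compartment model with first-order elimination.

8.5 h

k = ln(C₁/C₂) / (t₂ − t₁) = ln(3.33/1.88) / (16.3 − 9.33)
  = 0.5717 / 6.970 = 0.08202 h⁻¹
t½ = ln2 / k = 0.693147 / 0.08202 = 8.451 h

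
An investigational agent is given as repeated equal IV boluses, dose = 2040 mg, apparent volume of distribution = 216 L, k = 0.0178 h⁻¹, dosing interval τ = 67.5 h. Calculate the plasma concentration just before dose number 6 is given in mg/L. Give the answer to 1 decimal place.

C₀ per dose = Dose / Vd = 2040 / 216 = 9.444 mg/L
Fraction remaining after one interval: r = e^(−kτ) = e^(−0.01780 × 67.5) = 0.3007
Before dose 6, 5 doses have been given (aged 1τ, 2τ, 3τ, 4τ, 5τ).
C_trough = C₀ × (r + r² + … + r^5) = C₀ × r(1−r^5)/(1−r)
        = 9.444 × 0.3007 × (1 − 0.002458) / (1 − 0.3007) = 4.051 mg/L

4.1 mg/L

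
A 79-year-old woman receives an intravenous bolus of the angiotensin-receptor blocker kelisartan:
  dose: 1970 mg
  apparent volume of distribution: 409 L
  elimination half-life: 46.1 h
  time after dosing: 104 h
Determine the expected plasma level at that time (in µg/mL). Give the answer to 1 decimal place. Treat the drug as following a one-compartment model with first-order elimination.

C₀ = Dose / Vd = 1970 / 409 = 4.817 mg/L
k = ln2 / t½ = 0.693147 / 46.1 = 0.01504 h⁻¹
C = C₀ · e^(−k·t) = 4.817 × e^(−0.01504 × 104)
  = 4.817 × 0.2093 = 1.008 mg/L
(1.008 mg/L = 1.008 µg/mL)

1.0 µg/mL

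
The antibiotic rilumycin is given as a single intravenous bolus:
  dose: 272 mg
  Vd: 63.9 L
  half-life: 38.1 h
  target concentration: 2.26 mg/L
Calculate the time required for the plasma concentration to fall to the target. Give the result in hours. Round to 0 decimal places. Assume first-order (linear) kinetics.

C₀ = Dose / Vd = 272.0 / 63.9 = 4.257 mg/L
k = ln2 / t½ = 0.693147 / 38.1 = 0.01819 h⁻¹
t = ln(C₀ / C) / k = ln(4.257 / 2.26) / 0.01819
  = ln(1.884) / 0.01819 = 0.6334 / 0.01819 = 34.82 h

35 h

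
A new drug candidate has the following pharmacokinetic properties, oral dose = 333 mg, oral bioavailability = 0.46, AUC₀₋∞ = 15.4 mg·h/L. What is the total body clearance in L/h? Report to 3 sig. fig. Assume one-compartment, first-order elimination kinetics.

CL = F·Dose / AUC = 0.46 × 333 / 15.4 = 9.947 L/h

9.95 L/h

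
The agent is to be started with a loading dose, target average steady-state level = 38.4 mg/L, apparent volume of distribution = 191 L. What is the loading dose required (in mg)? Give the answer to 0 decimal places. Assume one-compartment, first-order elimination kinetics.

7334 mg

LD = Css × Vd = 38.4 × 191 = 7334 mg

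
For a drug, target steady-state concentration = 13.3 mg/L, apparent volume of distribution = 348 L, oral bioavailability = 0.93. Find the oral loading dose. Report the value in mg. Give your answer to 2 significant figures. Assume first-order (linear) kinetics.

LD = Css × Vd / F = 13.3 × 348 / 0.93 = 4977 mg

5000 mg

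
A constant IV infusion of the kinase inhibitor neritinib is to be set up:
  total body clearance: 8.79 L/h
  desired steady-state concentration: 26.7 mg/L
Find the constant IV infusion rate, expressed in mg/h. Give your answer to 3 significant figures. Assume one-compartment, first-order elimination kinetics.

235 mg/h

At steady state, infusion rate R₀ = Css × CL = 26.7 × 8.790 = 234.7 mg/h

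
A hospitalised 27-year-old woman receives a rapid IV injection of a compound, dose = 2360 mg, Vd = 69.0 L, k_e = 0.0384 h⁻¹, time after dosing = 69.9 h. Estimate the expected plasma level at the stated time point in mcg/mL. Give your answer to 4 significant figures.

2.335 mcg/mL

C₀ = Dose / Vd = 2360 / 69.0 = 34.20 mg/L
C = C₀ · e^(−k·t) = 34.20 × e^(−0.03840 × 69.9)
  = 34.20 × 0.06828 = 2.335 mg/L
(2.335 mg/L = 2.335 mcg/mL)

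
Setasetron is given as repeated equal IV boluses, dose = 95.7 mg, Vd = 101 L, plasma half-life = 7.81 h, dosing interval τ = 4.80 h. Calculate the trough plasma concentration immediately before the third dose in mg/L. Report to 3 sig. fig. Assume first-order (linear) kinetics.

1.02 mg/L

C₀ per dose = Dose / Vd = 95.7 / 101 = 0.9475 mg/L
k = ln2 / t½ = 0.693147 / 7.81 = 0.08875 h⁻¹
Fraction remaining after one interval: r = e^(−kτ) = e^(−0.08875 × 4.80) = 0.6531
Before dose 3, 2 doses have been given (aged 1τ, 2τ).
C_trough = C₀ × (r + r²) = 0.9475 × (0.6531 + 0.4265) = 1.023 mg/L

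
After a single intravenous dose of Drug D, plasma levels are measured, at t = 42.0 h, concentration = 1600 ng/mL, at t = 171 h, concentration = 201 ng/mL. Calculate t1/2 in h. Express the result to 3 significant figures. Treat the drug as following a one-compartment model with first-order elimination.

43.1 h

k = ln(C₁/C₂) / (t₂ − t₁) = ln(1600/201) / (171 − 42.0)
  = 2.074 / 129.0 = 0.01608 h⁻¹
t½ = ln2 / k = 0.693147 / 0.01608 = 43.11 h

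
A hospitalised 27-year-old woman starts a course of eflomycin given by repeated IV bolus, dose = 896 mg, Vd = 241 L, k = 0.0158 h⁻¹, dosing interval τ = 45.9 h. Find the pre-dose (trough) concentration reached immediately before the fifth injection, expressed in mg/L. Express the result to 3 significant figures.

C₀ per dose = Dose / Vd = 896 / 241 = 3.718 mg/L
Fraction remaining after one interval: r = e^(−kτ) = e^(−0.01580 × 45.9) = 0.4842
Before dose 5, 4 doses have been given (aged 1τ, 2τ, 3τ, 4τ).
C_trough = C₀ × (r + r² + … + r^4) = C₀ × r(1−r^4)/(1−r)
        = 3.718 × 0.4842 × (1 − 0.05497) / (1 − 0.4842) = 3.298 mg/L

3.30 mg/L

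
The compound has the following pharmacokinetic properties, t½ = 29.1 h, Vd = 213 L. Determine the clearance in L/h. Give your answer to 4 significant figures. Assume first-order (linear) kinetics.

k = ln2 / t½ = 0.693147 / 29.1 = 0.02382 h⁻¹
CL = k × Vd = 0.02382 × 213 = 5.074 L/h

5.074 L/h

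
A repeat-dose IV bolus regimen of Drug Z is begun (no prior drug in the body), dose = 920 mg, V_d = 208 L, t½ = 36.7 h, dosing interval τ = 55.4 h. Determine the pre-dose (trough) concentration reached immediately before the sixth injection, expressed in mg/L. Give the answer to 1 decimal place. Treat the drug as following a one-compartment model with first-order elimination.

C₀ per dose = Dose / Vd = 920 / 208 = 4.423 mg/L
k = ln2 / t½ = 0.693147 / 36.7 = 0.01889 h⁻¹
Fraction remaining after one interval: r = e^(−kτ) = e^(−0.01889 × 55.4) = 0.3512
Before dose 6, 5 doses have been given (aged 1τ, 2τ, 3τ, 4τ, 5τ).
C_trough = C₀ × (r + r² + … + r^5) = C₀ × r(1−r^5)/(1−r)
        = 4.423 × 0.3512 × (1 − 0.005343) / (1 − 0.3512) = 2.381 mg/L

2.4 mg/L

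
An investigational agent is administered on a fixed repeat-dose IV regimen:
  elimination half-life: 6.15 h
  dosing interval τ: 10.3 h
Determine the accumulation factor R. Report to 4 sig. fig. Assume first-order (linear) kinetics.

k = ln2 / t½ = 0.693147 / 6.15 = 0.1127 h⁻¹
e^(−kτ) = e^(−0.1127 × 10.3) = 0.3132
Accumulation ratio R = 1 / (1 − e^(−kτ)) = 1 / (1 − 0.3132) = 1.456

1.456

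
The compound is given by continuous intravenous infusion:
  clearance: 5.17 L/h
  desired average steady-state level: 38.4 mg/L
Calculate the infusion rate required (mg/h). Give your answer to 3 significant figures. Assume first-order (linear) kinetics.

199 mg/h

At steady state, infusion rate R₀ = Css × CL = 38.4 × 5.170 = 198.5 mg/h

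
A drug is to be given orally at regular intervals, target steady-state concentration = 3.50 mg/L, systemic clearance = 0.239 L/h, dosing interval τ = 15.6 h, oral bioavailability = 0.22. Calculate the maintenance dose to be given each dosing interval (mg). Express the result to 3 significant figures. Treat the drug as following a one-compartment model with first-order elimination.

At steady state, F × (Dose/τ) = Css × CL.
Dose = Css × CL × τ / F = 3.50 × 0.2390 × 15.6 / 0.22 = 59.32 mg

59.3 mg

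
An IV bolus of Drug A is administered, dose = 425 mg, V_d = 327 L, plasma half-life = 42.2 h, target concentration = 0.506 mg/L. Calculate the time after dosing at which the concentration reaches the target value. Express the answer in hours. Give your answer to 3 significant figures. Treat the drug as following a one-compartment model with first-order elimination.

C₀ = Dose / Vd = 425.0 / 327 = 1.300 mg/L
k = ln2 / t½ = 0.693147 / 42.2 = 0.01643 h⁻¹
t = ln(C₀ / C) / k = ln(1.300 / 0.506) / 0.01643
  = ln(2.569) / 0.01643 = 0.9435 / 0.01643 = 57.43 h

57.4 h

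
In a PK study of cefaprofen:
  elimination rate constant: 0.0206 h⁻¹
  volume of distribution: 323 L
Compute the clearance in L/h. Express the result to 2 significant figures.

CL = k × Vd = 0.0206 × 323 = 6.654 L/h

6.7 L/h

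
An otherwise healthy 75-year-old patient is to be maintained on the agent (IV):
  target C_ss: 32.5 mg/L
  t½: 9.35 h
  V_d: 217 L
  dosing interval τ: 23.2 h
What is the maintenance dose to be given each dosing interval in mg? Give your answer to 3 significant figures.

12100 mg

k = ln2 / t½ = 0.693147 / 9.35 = 0.07413 h⁻¹
CL = k × Vd = 0.07413 × 217 = 16.09 L/h
At steady state, Dose/τ = Css × CL.
Dose = Css × CL × τ = 32.5 × 16.09 × 23.2 = 12130 mg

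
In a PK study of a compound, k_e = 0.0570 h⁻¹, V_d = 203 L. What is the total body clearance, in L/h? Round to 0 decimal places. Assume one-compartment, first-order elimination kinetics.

CL = k × Vd = 0.0570 × 203 = 11.57 L/h

12 L/h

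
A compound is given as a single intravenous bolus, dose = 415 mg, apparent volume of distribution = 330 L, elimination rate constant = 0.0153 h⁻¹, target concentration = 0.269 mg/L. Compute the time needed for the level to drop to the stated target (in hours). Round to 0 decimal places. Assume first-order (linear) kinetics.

C₀ = Dose / Vd = 415.0 / 330 = 1.258 mg/L
t = ln(C₀ / C) / k = ln(1.258 / 0.269) / 0.01530
  = ln(4.677) / 0.01530 = 1.543 / 0.01530 = 100.8 h

101 h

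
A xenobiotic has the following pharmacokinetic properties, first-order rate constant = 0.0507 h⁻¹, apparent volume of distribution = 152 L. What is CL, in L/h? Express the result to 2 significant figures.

CL = k × Vd = 0.0507 × 152 = 7.706 L/h

7.7 L/h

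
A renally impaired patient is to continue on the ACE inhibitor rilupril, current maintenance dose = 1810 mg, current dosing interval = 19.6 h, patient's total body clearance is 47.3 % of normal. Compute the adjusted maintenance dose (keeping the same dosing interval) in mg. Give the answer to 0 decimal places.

856 mg

To keep the same average steady-state level, dosing rate must scale with clearance.
CL ratio = 47.3 / 100 = 0.4730
New dose (same interval) = 1810 × 0.4730 = 856.1 mg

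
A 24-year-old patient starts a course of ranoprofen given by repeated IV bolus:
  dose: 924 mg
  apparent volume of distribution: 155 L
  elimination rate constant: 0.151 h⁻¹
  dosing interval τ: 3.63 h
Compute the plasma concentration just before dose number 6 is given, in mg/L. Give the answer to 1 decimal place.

C₀ per dose = Dose / Vd = 924 / 155 = 5.961 mg/L
Fraction remaining after one interval: r = e^(−kτ) = e^(−0.1510 × 3.63) = 0.5780
Before dose 6, 5 doses have been given (aged 1τ, 2τ, 3τ, 4τ, 5τ).
C_trough = C₀ × (r + r² + … + r^5) = C₀ × r(1−r^5)/(1−r)
        = 5.961 × 0.5780 × (1 − 0.06451) / (1 − 0.5780) = 7.638 mg/L

7.6 mg/L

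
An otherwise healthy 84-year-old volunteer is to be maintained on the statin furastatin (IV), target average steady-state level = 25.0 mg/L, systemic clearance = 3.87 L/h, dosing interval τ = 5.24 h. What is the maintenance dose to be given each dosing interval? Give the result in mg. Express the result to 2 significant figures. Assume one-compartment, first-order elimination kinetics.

510 mg

At steady state, Dose/τ = Css × CL.
Dose = Css × CL × τ = 25.0 × 3.870 × 5.24 = 507.0 mg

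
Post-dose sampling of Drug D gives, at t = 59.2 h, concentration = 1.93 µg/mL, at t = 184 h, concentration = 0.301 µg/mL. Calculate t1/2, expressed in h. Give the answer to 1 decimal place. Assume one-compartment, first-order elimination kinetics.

k = ln(C₁/C₂) / (t₂ − t₁) = ln(1.93/0.301) / (184 − 59.2)
  = 1.858 / 124.8 = 0.01489 h⁻¹
t½ = ln2 / k = 0.693147 / 0.01489 = 46.55 h

46.6 h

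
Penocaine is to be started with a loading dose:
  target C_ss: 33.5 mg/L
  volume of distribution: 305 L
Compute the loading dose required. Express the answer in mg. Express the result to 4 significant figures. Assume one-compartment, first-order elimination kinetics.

LD = Css × Vd = 33.5 × 305 = 10220 mg

10220 mg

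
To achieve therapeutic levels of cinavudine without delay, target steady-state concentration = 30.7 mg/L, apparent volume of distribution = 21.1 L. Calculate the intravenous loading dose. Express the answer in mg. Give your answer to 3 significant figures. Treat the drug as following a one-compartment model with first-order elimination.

648 mg

LD = Css × Vd = 30.7 × 21.1 = 647.8 mg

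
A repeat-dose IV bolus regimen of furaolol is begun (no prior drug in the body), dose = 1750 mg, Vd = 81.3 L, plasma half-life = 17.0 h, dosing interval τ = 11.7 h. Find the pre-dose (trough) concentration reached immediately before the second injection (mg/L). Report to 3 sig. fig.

13.4 mg/L

C₀ per dose = Dose / Vd = 1750 / 81.3 = 21.53 mg/L
k = ln2 / t½ = 0.693147 / 17.0 = 0.04077 h⁻¹
Fraction remaining after one interval: r = e^(−kτ) = e^(−0.04077 × 11.7) = 0.6206
Before dose 2, 1 dose has been given (aged 1τ).
C_trough = C₀ × r = 21.53 × 0.6206 = 13.36 mg/L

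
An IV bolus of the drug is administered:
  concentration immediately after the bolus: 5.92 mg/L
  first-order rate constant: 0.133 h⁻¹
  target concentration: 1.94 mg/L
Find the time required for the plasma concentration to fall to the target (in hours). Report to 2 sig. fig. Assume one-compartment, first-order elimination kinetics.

8.4 h

t = ln(C₀ / C) / k = ln(5.920 / 1.94) / 0.1330
  = ln(3.052) / 0.1330 = 1.116 / 0.1330 = 8.391 h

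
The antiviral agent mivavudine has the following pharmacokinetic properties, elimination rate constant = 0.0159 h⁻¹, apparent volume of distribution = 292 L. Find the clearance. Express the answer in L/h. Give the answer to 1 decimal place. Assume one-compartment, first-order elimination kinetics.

CL = k × Vd = 0.0159 × 292 = 4.643 L/h

4.6 L/h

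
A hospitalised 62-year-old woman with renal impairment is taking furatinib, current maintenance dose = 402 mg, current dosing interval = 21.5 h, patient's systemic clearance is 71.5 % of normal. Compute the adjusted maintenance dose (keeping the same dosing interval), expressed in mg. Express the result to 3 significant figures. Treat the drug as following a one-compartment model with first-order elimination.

287 mg

To keep the same average steady-state level, dosing rate must scale with clearance.
CL ratio = 71.5 / 100 = 0.7150
New dose (same interval) = 402 × 0.7150 = 287.4 mg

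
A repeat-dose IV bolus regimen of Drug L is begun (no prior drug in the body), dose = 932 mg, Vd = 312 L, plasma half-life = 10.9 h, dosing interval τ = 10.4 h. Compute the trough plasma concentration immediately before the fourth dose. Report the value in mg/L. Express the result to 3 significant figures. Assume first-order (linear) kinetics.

2.75 mg/L

C₀ per dose = Dose / Vd = 932 / 312 = 2.987 mg/L
k = ln2 / t½ = 0.693147 / 10.9 = 0.06359 h⁻¹
Fraction remaining after one interval: r = e^(−kτ) = e^(−0.06359 × 10.4) = 0.5162
Before dose 4, 3 doses have been given (aged 1τ, 2τ, 3τ).
C_trough = C₀ × (r + r² + … + r^3) = C₀ × r(1−r^3)/(1−r)
        = 2.987 × 0.5162 × (1 − 0.1375) / (1 − 0.5162) = 2.749 mg/L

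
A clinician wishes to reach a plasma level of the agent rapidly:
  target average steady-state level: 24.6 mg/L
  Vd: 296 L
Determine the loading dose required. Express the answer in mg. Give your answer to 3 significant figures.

7280 mg

LD = Css × Vd = 24.6 × 296 = 7282 mg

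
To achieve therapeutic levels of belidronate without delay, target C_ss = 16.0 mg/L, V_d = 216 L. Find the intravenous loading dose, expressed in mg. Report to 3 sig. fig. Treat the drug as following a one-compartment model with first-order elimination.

3460 mg

LD = Css × Vd = 16.0 × 216 = 3456 mg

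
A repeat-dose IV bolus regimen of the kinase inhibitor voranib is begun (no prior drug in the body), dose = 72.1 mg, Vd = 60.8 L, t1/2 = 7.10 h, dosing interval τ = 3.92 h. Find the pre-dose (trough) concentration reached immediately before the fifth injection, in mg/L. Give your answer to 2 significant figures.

2.0 mg/L

C₀ per dose = Dose / Vd = 72.1 / 60.8 = 1.186 mg/L
k = ln2 / t½ = 0.693147 / 7.10 = 0.09763 h⁻¹
Fraction remaining after one interval: r = e^(−kτ) = e^(−0.09763 × 3.92) = 0.6820
Before dose 5, 4 doses have been given (aged 1τ, 2τ, 3τ, 4τ).
C_trough = C₀ × (r + r² + … + r^4) = C₀ × r(1−r^4)/(1−r)
        = 1.186 × 0.6820 × (1 − 0.2163) / (1 − 0.6820) = 1.993 mg/L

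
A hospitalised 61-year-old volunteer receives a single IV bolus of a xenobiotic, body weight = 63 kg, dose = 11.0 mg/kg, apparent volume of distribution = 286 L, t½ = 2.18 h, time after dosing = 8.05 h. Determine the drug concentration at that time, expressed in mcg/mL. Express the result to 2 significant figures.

0.19 mcg/mL

Total dose = 11.0 × 63 = 693.0 mg
C₀ = Dose / Vd = 693.0 / 286 = 2.423 mg/L
k = ln2 / t½ = 0.693147 / 2.18 = 0.3180 h⁻¹
C = C₀ · e^(−k·t) = 2.423 × e^(−0.3180 × 8.05)
  = 2.423 × 0.07731 = 0.1873 mg/L
(0.1873 mg/L = 0.1873 mcg/mL)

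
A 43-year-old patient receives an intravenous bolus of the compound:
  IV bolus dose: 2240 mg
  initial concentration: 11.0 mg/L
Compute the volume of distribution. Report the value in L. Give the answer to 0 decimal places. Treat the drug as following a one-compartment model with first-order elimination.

204 L

Vd = Dose / C₀ = 2240 / 11.0 = 203.6 L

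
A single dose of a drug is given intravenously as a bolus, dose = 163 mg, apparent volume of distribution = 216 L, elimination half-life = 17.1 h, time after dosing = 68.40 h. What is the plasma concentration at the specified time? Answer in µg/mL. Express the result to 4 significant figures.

0.04716 µg/mL

C₀ = Dose / Vd = 163.0 / 216 = 0.7546 mg/L
k = ln2 / t½ = 0.693147 / 17.1 = 0.04053 h⁻¹
t / t½ = 68.40 / 17.1 = 4 half-lives
C = C₀ × (1/2)^4 = 0.7546 × 0.06250 = 0.04716 mg/L
(0.04716 mg/L = 0.04716 µg/mL)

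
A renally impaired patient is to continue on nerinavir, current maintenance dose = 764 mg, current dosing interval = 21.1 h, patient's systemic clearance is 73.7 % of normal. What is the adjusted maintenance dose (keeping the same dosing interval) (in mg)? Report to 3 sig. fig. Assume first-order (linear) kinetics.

563 mg

To keep the same average steady-state level, dosing rate must scale with clearance.
CL ratio = 73.7 / 100 = 0.7370
New dose (same interval) = 764 × 0.7370 = 563.1 mg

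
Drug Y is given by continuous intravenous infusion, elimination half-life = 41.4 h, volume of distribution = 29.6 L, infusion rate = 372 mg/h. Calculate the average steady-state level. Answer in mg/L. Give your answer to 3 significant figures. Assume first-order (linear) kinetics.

k = ln2 / t½ = 0.693147 / 41.4 = 0.01674 h⁻¹
CL = k × Vd = 0.01674 × 29.6 = 0.4955 L/h
At steady state Css = R₀ / CL = 372 / 0.4955 = 750.8 mg/L

751 mg/L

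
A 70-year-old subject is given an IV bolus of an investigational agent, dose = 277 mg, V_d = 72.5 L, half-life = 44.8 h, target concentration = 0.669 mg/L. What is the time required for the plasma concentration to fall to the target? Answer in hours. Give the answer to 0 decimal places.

C₀ = Dose / Vd = 277.0 / 72.5 = 3.821 mg/L
k = ln2 / t½ = 0.693147 / 44.8 = 0.01547 h⁻¹
t = ln(C₀ / C) / k = ln(3.821 / 0.669) / 0.01547
  = ln(5.712) / 0.01547 = 1.743 / 0.01547 = 112.7 h

113 h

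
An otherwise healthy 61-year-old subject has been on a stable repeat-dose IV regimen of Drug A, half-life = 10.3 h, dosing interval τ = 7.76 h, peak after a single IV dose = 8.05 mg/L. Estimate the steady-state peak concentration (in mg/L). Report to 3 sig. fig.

k = ln2 / t½ = 0.693147 / 10.3 = 0.06730 h⁻¹
e^(−kτ) = e^(−0.06730 × 7.76) = 0.5932
Accumulation ratio R = 1 / (1 − e^(−kτ)) = 1 / (1 − 0.5932) = 2.458
Steady-state peak = C₀ × R = 8.05 × 2.458 = 19.79 mg/L

19.8 mg/L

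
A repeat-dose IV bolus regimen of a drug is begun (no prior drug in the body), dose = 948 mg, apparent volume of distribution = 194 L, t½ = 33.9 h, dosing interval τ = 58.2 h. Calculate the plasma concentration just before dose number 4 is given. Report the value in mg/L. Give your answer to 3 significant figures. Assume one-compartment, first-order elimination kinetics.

2.08 mg/L

C₀ per dose = Dose / Vd = 948 / 194 = 4.887 mg/L
k = ln2 / t½ = 0.693147 / 33.9 = 0.02045 h⁻¹
Fraction remaining after one interval: r = e^(−kτ) = e^(−0.02045 × 58.2) = 0.3042
Before dose 4, 3 doses have been given (aged 1τ, 2τ, 3τ).
C_trough = C₀ × (r + r² + … + r^3) = C₀ × r(1−r^3)/(1−r)
        = 4.887 × 0.3042 × (1 − 0.02815) / (1 − 0.3042) = 2.076 mg/L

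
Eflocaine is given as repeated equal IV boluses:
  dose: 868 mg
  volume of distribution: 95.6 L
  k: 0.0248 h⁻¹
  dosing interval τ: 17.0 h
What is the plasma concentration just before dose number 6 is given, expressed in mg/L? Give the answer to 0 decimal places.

15 mg/L

C₀ per dose = Dose / Vd = 868 / 95.6 = 9.079 mg/L
Fraction remaining after one interval: r = e^(−kτ) = e^(−0.02480 × 17.0) = 0.6560
Before dose 6, 5 doses have been given (aged 1τ, 2τ, 3τ, 4τ, 5τ).
C_trough = C₀ × (r + r² + … + r^5) = C₀ × r(1−r^5)/(1−r)
        = 9.079 × 0.6560 × (1 − 0.1215) / (1 − 0.6560) = 15.21 mg/L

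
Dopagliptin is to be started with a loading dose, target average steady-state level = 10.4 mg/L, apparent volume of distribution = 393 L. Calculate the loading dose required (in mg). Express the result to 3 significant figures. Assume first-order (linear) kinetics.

4090 mg

LD = Css × Vd = 10.4 × 393 = 4087 mg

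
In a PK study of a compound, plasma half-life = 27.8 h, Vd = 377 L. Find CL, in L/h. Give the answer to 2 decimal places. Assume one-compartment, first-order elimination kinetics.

k = ln2 / t½ = 0.693147 / 27.8 = 0.02493 h⁻¹
CL = k × Vd = 0.02493 × 377 = 9.399 L/h

9.40 L/h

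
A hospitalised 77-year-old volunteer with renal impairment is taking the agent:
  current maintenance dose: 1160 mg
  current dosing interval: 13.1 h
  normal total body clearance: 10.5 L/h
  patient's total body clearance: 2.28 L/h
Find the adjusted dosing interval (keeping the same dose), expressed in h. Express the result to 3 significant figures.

60.3 h

To keep the same average steady-state level, dosing rate must scale with clearance.
CL ratio = 2.28 / 10.5 = 0.2171
New interval (same dose) = 13.1 / 0.2171 = 60.34 h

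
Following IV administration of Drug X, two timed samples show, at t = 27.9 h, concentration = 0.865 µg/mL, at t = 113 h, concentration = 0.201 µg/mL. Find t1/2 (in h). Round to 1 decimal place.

k = ln(C₁/C₂) / (t₂ − t₁) = ln(0.865/0.201) / (113 − 27.9)
  = 1.459 / 85.10 = 0.01714 h⁻¹
t½ = ln2 / k = 0.693147 / 0.01714 = 40.44 h

40.4 h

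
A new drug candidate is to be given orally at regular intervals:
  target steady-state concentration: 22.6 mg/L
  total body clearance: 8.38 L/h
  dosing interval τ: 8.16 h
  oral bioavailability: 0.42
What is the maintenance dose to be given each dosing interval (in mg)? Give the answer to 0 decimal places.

At steady state, F × (Dose/τ) = Css × CL.
Dose = Css × CL × τ / F = 22.6 × 8.380 × 8.16 / 0.42 = 3680 mg

3680 mg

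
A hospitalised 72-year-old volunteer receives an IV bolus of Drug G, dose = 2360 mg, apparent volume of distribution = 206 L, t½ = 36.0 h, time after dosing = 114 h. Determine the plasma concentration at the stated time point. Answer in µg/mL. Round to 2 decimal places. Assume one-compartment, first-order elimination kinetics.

1.28 µg/mL

C₀ = Dose / Vd = 2360 / 206 = 11.46 mg/L
k = ln2 / t½ = 0.693147 / 36.0 = 0.01925 h⁻¹
C = C₀ · e^(−k·t) = 11.46 × e^(−0.01925 × 114)
  = 11.46 × 0.1114 = 1.277 mg/L
(1.277 mg/L = 1.277 µg/mL)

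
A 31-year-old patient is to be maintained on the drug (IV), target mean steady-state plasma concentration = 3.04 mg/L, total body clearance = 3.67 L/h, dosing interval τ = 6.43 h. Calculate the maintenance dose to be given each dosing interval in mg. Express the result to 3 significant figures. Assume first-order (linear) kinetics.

71.7 mg

At steady state, Dose/τ = Css × CL.
Dose = Css × CL × τ = 3.04 × 3.670 × 6.43 = 71.74 mg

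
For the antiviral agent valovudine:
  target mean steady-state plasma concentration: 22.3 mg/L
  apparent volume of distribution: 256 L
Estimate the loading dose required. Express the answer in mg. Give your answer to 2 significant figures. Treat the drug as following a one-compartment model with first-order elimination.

5700 mg

LD = Css × Vd = 22.3 × 256 = 5709 mg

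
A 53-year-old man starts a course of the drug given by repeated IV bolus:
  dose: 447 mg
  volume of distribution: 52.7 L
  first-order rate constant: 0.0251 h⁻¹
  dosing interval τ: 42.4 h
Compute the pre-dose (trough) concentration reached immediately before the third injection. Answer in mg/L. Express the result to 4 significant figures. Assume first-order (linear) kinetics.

3.936 mg/L

C₀ per dose = Dose / Vd = 447 / 52.7 = 8.482 mg/L
Fraction remaining after one interval: r = e^(−kτ) = e^(−0.02510 × 42.4) = 0.3450
Before dose 3, 2 doses have been given (aged 1τ, 2τ).
C_trough = C₀ × (r + r²) = 8.482 × (0.3450 + 0.1190) = 3.936 mg/L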